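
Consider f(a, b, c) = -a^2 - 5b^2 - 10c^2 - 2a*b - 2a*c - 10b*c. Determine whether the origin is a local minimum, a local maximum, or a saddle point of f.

local maximum

The Hessian at the origin is H = [[-2, -2, -2], [-2, -10, -10], [-2, -10, -20]].
An LDLᵀ factorisation of H has diagonal entries -2, -8, -10.
So there are 3 negative pivots.
H is negative definite, so the origin is a strict local maximum.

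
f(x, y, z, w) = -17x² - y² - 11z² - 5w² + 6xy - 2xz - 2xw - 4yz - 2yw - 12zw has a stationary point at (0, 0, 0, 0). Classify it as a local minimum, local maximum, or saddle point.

The Hessian at the origin is H = [[-34, 6, -2, -2], [6, -2, -4, -2], [-2, -4, -22, -12], [-2, -2, -12, -10]].
Symmetric row and column elimination reduces H to a congruent diagonal form with pivots -34, -16/17, -7/4, -24/7.
That gives 4 negative pivots.
H is negative definite, so the origin is a strict local maximum.

local maximum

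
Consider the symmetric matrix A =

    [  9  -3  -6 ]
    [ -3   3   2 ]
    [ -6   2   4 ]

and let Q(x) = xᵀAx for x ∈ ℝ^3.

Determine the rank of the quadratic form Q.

2

Row-reducing A symmetrically gives the diagonal entries 9, 2, 0.
That gives 2 positive, 1 zero pivots.
The rank is the number of nonzero pivots: 2.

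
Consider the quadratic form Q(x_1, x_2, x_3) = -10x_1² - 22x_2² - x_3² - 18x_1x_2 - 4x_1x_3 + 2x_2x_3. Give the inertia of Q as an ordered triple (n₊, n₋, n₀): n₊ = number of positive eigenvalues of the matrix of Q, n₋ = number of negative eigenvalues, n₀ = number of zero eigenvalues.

The symmetric matrix is A = [[-10, -9, -2], [-9, -22, 1], [-2, 1, -1]].
An LDLᵀ factorisation of A has diagonal entries -10, -139/10, -5/139.
Counting signs: 3 negative.

(0, 3, 0)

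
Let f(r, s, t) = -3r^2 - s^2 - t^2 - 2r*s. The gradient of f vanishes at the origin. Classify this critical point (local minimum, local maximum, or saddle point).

local maximum

The Hessian at the origin is H = [[-6, -2, 0], [-2, -2, 0], [0, 0, -2]].
An LDLᵀ factorisation of H has diagonal entries -6, -4/3, -2.
Counting signs: 3 negative.
H is negative definite, so the origin is a strict local maximum.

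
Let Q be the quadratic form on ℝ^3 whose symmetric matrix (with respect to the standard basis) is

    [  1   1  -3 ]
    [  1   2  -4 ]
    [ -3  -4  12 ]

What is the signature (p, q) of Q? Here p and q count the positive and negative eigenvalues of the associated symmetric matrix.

(3, 0)

Row-reducing A symmetrically gives the diagonal entries 1, 1, 2.
That gives 3 positive pivots.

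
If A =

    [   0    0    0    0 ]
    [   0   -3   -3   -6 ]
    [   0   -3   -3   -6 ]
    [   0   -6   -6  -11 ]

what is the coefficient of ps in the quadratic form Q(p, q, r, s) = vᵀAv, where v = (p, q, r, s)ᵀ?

The coefficient of ps is A[1,4] + A[4,1] = 2·0 = 0.

0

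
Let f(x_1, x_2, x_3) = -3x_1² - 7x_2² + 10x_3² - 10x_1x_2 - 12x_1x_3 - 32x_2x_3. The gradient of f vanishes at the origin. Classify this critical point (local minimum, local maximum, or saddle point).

saddle point

The Hessian at the origin is H = [[-6, -10, -12], [-10, -14, -32], [-12, -32, 20]].
Applying the same elementary operations to the rows and columns of H produces a congruent diagonal matrix with entries -6, 8/3, -10.
Counting signs: 1 positive, 2 negative.
H is indefinite, so the origin is a saddle point.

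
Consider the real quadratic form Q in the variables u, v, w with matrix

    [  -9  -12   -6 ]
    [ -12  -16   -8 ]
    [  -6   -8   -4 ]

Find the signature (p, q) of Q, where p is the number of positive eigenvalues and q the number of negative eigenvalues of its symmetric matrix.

(0, 1)

Congruent diagonalization of A (simultaneous row and column reduction) yields pivots -9, 0, 0.
So there are 1 negative, 2 zero pivots.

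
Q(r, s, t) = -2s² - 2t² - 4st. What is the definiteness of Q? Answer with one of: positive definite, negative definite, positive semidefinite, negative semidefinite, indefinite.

negative semidefinite

The symmetric matrix is A = [[0, 0, 0], [0, -2, -2], [0, -2, -2]].
Congruent diagonalization of A (simultaneous row and column reduction) yields pivots 0, -2, 0.
So there are 1 negative, 2 zero pivots.
Hence Q is negative semidefinite.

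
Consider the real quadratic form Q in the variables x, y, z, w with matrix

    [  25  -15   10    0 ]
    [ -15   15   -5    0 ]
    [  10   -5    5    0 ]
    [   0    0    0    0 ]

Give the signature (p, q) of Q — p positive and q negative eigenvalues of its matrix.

Symmetric row and column elimination reduces A to a congruent diagonal form with pivots 25, 6, 5/6, 0.
That gives 3 positive, 1 zero pivots.

(3, 0)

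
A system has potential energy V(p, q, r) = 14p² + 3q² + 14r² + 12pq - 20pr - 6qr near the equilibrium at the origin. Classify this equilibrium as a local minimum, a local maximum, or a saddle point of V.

local minimum

The Hessian at the origin is H = [[28, 12, -20], [12, 6, -6], [-20, -6, 28]].
Row-reducing H symmetrically gives the diagonal entries 28, 6/7, 6.
That gives 3 positive pivots.
H is positive definite, so the origin is a strict local minimum.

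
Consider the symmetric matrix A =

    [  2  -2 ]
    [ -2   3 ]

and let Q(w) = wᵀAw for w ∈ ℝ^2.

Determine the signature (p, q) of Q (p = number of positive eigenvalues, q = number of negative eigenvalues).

(2, 0)

An LDLᵀ factorisation of A has diagonal entries 2, 1.
Counting signs: 2 positive.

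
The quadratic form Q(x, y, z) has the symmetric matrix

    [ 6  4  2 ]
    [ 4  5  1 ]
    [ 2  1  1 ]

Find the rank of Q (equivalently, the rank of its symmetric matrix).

Congruent diagonalization of A (simultaneous row and column reduction) yields pivots 6, 7/3, 2/7.
That gives 3 positive pivots.
The rank is the number of nonzero pivots: 3.

3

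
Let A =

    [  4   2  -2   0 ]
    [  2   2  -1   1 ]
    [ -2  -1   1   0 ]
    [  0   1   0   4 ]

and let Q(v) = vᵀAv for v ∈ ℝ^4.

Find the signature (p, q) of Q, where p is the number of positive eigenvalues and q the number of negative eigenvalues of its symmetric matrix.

Congruent diagonalization of A (simultaneous row and column reduction) yields pivots 4, 1, 0, 3.
So there are 3 positive, 1 zero pivots.

(3, 0)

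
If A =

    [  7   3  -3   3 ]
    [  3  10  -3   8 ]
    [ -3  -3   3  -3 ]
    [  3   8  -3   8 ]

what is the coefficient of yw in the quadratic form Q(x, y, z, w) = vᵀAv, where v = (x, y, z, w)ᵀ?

The coefficient of yw is A[2,4] + A[4,2] = 2·8 = 16.

16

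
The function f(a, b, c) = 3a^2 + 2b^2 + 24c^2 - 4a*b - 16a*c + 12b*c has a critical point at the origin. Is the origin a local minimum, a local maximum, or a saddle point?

The Hessian at the origin is H = [[6, -4, -16], [-4, 4, 12], [-16, 12, 48]].
Applying the same elementary operations to the rows and columns of H produces a congruent diagonal matrix with entries 6, 4/3, 4.
So there are 3 positive pivots.
H is positive definite, so the origin is a strict local minimum.

local minimum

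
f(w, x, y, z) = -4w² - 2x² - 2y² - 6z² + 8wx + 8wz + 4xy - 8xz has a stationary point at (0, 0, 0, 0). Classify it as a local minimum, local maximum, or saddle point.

saddle point

The Hessian at the origin is H = [[-8, 8, 0, 8], [8, -4, 4, -8], [0, 4, -4, 0], [8, -8, 0, -12]].
Symmetric row and column elimination reduces H to a congruent diagonal form with pivots -8, 4, -8, -4.
That gives 1 positive, 3 negative pivots.
H is indefinite, so the origin is a saddle point.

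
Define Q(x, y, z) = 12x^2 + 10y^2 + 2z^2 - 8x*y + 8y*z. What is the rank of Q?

3

Write A = [[12, -4, 0], [-4, 10, 4], [0, 4, 2]].
Symmetric row and column elimination reduces A to a congruent diagonal form with pivots 12, 26/3, 2/13.
Counting signs: 3 positive.
The rank is the number of nonzero pivots: 3.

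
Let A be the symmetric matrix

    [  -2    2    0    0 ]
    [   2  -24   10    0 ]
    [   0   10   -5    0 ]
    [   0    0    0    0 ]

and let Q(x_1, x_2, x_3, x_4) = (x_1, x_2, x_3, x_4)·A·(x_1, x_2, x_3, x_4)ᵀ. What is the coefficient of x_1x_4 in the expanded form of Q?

0

The coefficient of x_1x_4 is A[1,4] + A[4,1] = 2·0 = 0.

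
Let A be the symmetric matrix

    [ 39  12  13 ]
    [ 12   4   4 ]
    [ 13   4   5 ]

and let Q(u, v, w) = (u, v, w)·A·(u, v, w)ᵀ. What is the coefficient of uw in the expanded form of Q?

26

The coefficient of uw is A[1,3] + A[3,1] = 2·13 = 26.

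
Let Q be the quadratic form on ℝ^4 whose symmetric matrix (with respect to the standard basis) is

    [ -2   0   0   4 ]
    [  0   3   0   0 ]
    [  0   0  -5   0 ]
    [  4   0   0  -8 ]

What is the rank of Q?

3

Congruent diagonalization of A (simultaneous row and column reduction) yields pivots -2, 3, -5, 0.
That gives 1 positive, 2 negative, 1 zero pivots.
The rank is the number of nonzero pivots: 3.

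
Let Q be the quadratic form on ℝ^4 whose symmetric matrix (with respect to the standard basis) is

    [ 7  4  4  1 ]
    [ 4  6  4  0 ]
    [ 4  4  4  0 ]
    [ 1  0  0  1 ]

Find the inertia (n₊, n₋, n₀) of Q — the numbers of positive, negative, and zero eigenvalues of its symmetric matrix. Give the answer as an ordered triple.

(4, 0, 0)

Applying the same elementary operations to the rows and columns of A produces a congruent diagonal matrix with entries 7, 26/7, 12/13, 2/3.
Counting signs: 4 positive.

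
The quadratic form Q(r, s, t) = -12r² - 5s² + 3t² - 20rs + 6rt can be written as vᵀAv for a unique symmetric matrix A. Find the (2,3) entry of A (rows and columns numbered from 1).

0

The coefficient of s·t in Q is 0. For a symmetric A this equals A[2,3] + A[3,2] = 2·A[2,3].
So A[2,3] = 0/2 = 0.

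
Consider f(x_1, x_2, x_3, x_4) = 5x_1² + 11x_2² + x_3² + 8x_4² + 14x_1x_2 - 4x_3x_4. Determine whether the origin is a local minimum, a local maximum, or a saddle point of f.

The Hessian at the origin is H = [[10, 14, 0, 0], [14, 22, 0, 0], [0, 0, 2, -4], [0, 0, -4, 16]].
Congruent diagonalization of H (simultaneous row and column reduction) yields pivots 10, 12/5, 2, 8.
So there are 4 positive pivots.
H is positive definite, so the origin is a strict local minimum.

local minimum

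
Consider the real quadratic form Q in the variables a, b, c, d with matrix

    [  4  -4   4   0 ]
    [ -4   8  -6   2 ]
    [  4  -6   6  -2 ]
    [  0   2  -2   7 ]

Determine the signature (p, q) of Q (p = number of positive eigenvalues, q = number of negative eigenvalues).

(4, 0)

Symmetric row and column elimination reduces A to a congruent diagonal form with pivots 4, 4, 1, 5.
Counting signs: 4 positive.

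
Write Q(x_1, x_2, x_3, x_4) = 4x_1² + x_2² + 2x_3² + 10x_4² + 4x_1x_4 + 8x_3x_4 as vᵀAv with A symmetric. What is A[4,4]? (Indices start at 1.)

The coefficient of x_4² in Q is 10, and that is exactly A[4,4].

10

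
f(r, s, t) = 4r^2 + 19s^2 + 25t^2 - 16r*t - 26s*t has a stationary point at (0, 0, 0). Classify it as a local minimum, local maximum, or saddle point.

local minimum

The Hessian at the origin is H = [[8, 0, -16], [0, 38, -26], [-16, -26, 50]].
Congruent diagonalization of H (simultaneous row and column reduction) yields pivots 8, 38, 4/19.
Counting signs: 3 positive.
H is positive definite, so the origin is a strict local minimum.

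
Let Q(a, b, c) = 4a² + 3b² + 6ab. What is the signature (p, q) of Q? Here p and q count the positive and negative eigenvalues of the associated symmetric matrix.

(2, 0)

The symmetric matrix is A = [[4, 3, 0], [3, 3, 0], [0, 0, 0]].
Applying the same elementary operations to the rows and columns of A produces a congruent diagonal matrix with entries 4, 3/4, 0.
So there are 2 positive, 1 zero pivots.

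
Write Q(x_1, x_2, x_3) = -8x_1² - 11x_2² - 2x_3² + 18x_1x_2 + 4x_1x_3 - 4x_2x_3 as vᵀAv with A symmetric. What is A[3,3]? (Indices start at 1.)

The coefficient of x_3² in Q is -2, and that is exactly A[3,3].

-2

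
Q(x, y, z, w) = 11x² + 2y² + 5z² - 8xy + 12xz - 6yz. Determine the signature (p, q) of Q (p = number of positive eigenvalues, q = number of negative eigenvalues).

(3, 0)

The associated matrix is A = [[11, -4, 6, 0], [-4, 2, -3, 0], [6, -3, 5, 0], [0, 0, 0, 0]].
Applying the same elementary operations to the rows and columns of A produces a congruent diagonal matrix with entries 11, 6/11, 1/2, 0.
So there are 3 positive, 1 zero pivots.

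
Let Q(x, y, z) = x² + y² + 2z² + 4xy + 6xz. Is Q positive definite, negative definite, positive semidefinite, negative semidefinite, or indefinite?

The associated matrix is A = [[1, 2, 3], [2, 1, 0], [3, 0, 2]].
Applying the same elementary operations to the rows and columns of A produces a congruent diagonal matrix with entries 1, -3, 5.
So there are 2 positive, 1 negative pivots.
Hence Q is indefinite.

indefinite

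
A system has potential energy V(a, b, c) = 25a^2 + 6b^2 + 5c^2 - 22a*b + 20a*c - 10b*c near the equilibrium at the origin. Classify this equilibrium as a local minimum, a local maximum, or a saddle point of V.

local minimum

The Hessian at the origin is H = [[50, -22, 20], [-22, 12, -10], [20, -10, 10]].
Row-reducing H symmetrically gives the diagonal entries 50, 58/25, 40/29.
So there are 3 positive pivots.
H is positive definite, so the origin is a strict local minimum.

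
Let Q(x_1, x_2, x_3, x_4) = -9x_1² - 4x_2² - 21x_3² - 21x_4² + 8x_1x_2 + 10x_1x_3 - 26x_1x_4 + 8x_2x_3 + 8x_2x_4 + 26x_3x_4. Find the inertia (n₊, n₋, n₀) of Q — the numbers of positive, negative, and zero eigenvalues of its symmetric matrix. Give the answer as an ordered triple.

The associated matrix is A = [[-9, 4, 5, -13], [4, -4, 4, 4], [5, 4, -21, 13], [-13, 4, 13, -21]].
Row-reducing A symmetrically gives the diagonal entries -9, -20/9, -4/5, 0.
That gives 3 negative, 1 zero pivots.

(0, 3, 1)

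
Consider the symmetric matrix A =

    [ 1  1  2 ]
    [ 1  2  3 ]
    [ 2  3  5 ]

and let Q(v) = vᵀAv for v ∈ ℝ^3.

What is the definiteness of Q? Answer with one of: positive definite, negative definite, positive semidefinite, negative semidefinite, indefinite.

positive semidefinite

Symmetric row and column elimination reduces A to a congruent diagonal form with pivots 1, 1, 0.
Counting signs: 2 positive, 1 zero.
Hence Q is positive semidefinite.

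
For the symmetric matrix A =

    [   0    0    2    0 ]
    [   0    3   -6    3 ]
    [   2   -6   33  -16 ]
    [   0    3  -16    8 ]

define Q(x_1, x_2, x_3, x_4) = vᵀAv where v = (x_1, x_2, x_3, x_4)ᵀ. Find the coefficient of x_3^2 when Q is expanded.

The coefficient of x_3^2 is the diagonal entry A[3,3] = 33.

33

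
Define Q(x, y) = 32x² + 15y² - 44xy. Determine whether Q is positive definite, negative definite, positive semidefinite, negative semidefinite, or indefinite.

The symmetric matrix is A = [[32, -22], [-22, 15]].
An LDLᵀ factorisation of A has diagonal entries 32, -1/8.
Counting signs: 1 positive, 1 negative.
Hence Q is indefinite.

indefinite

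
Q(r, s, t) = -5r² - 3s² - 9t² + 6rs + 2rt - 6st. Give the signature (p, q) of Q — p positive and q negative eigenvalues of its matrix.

(0, 3)

The associated matrix is A = [[-5, 3, 1], [3, -3, -3], [1, -3, -9]].
Congruent diagonalization of A (simultaneous row and column reduction) yields pivots -5, -6/5, -4.
So there are 3 negative pivots.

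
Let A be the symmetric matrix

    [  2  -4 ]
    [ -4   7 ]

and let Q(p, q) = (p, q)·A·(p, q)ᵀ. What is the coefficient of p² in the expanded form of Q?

The coefficient of p² is the diagonal entry A[1,1] = 2.

2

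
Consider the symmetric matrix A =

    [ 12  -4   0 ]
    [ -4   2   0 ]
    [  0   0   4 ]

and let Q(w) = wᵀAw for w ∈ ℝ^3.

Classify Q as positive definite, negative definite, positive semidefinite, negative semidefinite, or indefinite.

positive definite

Leading principal minors: Δ_1 = 12, Δ_2 = 8, Δ_3 = 32.
All leading principal minors are positive, so by Sylvester's criterion Q is positive definite.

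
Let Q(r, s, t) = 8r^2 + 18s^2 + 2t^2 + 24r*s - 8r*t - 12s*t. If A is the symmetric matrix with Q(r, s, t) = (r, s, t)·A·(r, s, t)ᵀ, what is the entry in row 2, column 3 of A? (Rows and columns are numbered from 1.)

The coefficient of s·t in Q is -12. For a symmetric A this equals A[2,3] + A[3,2] = 2·A[2,3].
So A[2,3] = -12/2 = -6.

-6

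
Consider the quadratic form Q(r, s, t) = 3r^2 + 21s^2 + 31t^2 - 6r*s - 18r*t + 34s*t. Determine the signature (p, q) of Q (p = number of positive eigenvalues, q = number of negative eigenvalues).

(3, 0)

The symmetric matrix is A = [[3, -3, -9], [-3, 21, 17], [-9, 17, 31]].
An LDLᵀ factorisation of A has diagonal entries 3, 18, 4/9.
So there are 3 positive pivots.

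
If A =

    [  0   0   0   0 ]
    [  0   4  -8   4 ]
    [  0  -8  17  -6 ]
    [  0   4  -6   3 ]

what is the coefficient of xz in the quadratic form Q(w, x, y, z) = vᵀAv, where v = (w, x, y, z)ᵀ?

The coefficient of xz is A[2,4] + A[4,2] = 2·4 = 8.

8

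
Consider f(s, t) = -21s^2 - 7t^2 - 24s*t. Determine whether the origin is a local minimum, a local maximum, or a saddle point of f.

The Hessian at the origin is H = [[-42, -24], [-24, -14]].
det H = -42·-14 − (-24)² = 12 > 0 and H[1,1] = -42 < 0, so H is negative definite.
Therefore the origin is a local maximum.

local maximum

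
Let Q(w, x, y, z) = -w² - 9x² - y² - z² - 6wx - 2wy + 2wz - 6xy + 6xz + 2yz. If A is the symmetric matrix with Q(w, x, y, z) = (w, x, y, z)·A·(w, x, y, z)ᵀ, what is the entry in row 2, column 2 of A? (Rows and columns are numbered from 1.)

-9

The coefficient of x² in Q is -9, and that is exactly A[2,2].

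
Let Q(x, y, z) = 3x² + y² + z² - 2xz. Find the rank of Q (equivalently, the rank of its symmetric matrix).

The symmetric matrix is A = [[3, 0, -1], [0, 1, 0], [-1, 0, 1]].
Row-reducing A symmetrically gives the diagonal entries 3, 1, 2/3.
That gives 3 positive pivots.
The rank is the number of nonzero pivots: 3.

3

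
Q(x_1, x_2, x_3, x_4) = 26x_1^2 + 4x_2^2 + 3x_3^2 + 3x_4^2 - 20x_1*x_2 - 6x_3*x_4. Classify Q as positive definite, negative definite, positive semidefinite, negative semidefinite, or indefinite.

positive semidefinite

Write A = [[26, -10, 0, 0], [-10, 4, 0, 0], [0, 0, 3, -3], [0, 0, -3, 3]].
Row-reducing A symmetrically gives the diagonal entries 26, 2/13, 3, 0.
So there are 3 positive, 1 zero pivots.
Hence Q is positive semidefinite.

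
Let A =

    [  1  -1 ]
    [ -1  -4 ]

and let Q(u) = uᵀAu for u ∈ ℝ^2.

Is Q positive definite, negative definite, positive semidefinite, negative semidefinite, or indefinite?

indefinite

For the 2×2 matrix [[1, -1], [-1, -4]]: det = 1·-4 − (-1)² = -5, trace = -3.
det < 0 so the eigenvalues have opposite signs; the form is indefinite.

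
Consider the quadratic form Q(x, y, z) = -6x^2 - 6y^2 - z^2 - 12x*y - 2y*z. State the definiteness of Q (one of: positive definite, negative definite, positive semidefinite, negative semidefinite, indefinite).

The symmetric matrix is A = [[-6, -6, 0], [-6, -6, -1], [0, -1, -1]].
A is congruent to a diagonal matrix with 1 positive, 2 negative and 0 zero entries, so Q is indefinite.

indefinite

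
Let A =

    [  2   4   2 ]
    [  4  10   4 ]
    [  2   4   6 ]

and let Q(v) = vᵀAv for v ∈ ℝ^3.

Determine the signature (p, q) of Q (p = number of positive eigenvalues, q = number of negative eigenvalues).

(3, 0)

Applying the same elementary operations to the rows and columns of A produces a congruent diagonal matrix with entries 2, 2, 4.
Counting signs: 3 positive.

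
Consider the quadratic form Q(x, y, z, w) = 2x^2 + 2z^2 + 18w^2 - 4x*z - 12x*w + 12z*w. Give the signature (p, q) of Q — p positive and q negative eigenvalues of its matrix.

The symmetric matrix is A = [[2, 0, -2, -6], [0, 0, 0, 0], [-2, 0, 2, 6], [-6, 0, 6, 18]].
Applying the same elementary operations to the rows and columns of A produces a congruent diagonal matrix with entries 2, 0, 0, 0.
So there are 1 positive, 3 zero pivots.

(1, 0)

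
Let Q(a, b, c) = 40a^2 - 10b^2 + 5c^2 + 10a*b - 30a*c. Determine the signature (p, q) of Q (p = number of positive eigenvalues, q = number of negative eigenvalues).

The symmetric matrix is A = [[40, 5, -15], [5, -10, 0], [-15, 0, 5]].
Applying the same elementary operations to the rows and columns of A produces a congruent diagonal matrix with entries 40, -85/8, -5/17.
So there are 1 positive, 2 negative pivots.

(1, 2)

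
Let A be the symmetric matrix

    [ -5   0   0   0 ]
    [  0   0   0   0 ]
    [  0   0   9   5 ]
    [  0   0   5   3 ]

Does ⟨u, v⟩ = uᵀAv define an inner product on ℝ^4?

Applying the same elementary operations to the rows and columns of A produces a congruent diagonal matrix with entries -5, 0, 9, 2/9.
Counting signs: 2 positive, 1 negative, 1 zero.
Hence Q is indefinite.
⟨·,·⟩ is an inner product exactly when A is positive definite.

no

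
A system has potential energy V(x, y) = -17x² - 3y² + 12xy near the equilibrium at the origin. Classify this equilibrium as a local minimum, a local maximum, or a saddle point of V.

local maximum

The Hessian at the origin is H = [[-34, 12], [12, -6]].
det H = -34·-6 − (12)² = 60 > 0 and H[1,1] = -34 < 0, so H is negative definite.
Therefore the origin is a local maximum.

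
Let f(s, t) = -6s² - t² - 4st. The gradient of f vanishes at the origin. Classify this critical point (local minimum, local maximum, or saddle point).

The Hessian at the origin is H = [[-12, -4], [-4, -2]].
det H = -12·-2 − (-4)² = 8 > 0 and H[1,1] = -12 < 0, so H is negative definite.
Therefore the origin is a local maximum.

local maximum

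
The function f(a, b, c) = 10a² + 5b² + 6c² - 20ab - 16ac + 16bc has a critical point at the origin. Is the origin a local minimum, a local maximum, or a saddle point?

saddle point

The Hessian at the origin is H = [[20, -20, -16], [-20, 10, 16], [-16, 16, 12]].
Symmetric row and column elimination reduces H to a congruent diagonal form with pivots 20, -10, -4/5.
So there are 1 positive, 2 negative pivots.
H is indefinite, so the origin is a saddle point.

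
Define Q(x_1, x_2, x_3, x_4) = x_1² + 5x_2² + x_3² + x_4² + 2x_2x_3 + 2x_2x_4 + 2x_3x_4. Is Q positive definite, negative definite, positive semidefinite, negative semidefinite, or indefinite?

positive semidefinite

Write A = [[1, 0, 0, 0], [0, 5, 1, 1], [0, 1, 1, 1], [0, 1, 1, 1]].
Congruent diagonalization of A (simultaneous row and column reduction) yields pivots 1, 5, 4/5, 0.
Counting signs: 3 positive, 1 zero.
Hence Q is positive semidefinite.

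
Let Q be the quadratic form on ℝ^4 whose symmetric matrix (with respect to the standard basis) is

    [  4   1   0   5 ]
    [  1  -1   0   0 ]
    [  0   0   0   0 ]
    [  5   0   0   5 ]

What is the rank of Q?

Row-reducing A symmetrically gives the diagonal entries 4, -5/4, 0, 0.
That gives 1 positive, 1 negative, 2 zero pivots.
The rank is the number of nonzero pivots: 2.

2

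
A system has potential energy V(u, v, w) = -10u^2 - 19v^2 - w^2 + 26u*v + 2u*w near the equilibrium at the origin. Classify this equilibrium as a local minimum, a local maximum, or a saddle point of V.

The Hessian at the origin is H = [[-20, 26, 2], [26, -38, 0], [2, 0, -2]].
Congruent diagonalization of H (simultaneous row and column reduction) yields pivots -20, -21/5, -4/21.
So there are 3 negative pivots.
H is negative definite, so the origin is a strict local maximum.

local maximum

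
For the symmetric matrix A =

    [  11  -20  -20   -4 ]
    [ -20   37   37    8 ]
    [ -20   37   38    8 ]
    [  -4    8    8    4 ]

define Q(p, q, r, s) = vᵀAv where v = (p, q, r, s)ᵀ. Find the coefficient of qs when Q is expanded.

The coefficient of qs is A[2,4] + A[4,2] = 2·8 = 16.

16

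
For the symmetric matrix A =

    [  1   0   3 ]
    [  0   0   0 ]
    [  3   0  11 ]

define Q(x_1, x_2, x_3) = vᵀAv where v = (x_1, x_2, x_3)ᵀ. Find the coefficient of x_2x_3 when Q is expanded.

The coefficient of x_2x_3 is A[2,3] + A[3,2] = 2·0 = 0.

0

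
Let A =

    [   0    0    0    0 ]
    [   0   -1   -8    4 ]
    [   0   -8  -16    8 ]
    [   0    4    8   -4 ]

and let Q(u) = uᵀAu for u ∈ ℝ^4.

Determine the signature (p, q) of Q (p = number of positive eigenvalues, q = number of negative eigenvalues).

Row-reducing A symmetrically gives the diagonal entries 0, -1, 48, 0.
That gives 1 positive, 1 negative, 2 zero pivots.

(1, 1)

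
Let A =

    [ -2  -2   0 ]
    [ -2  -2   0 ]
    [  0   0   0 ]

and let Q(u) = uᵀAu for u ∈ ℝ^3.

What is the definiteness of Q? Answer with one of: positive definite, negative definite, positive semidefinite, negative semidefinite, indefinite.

negative semidefinite

Symmetric row and column elimination reduces A to a congruent diagonal form with pivots -2, 0, 0.
That gives 1 negative, 2 zero pivots.
Hence Q is negative semidefinite.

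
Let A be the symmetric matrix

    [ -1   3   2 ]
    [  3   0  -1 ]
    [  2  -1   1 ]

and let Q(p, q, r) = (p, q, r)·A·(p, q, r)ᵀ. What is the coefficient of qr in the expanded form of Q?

The coefficient of qr is A[2,3] + A[3,2] = 2·(-1) = -2.

-2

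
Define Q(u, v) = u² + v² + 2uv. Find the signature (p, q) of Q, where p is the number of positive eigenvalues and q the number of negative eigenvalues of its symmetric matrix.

(1, 0)

The symmetric matrix is A = [[1, 1], [1, 1]].
Congruent diagonalization of A (simultaneous row and column reduction) yields pivots 1, 0.
Counting signs: 1 positive, 1 zero.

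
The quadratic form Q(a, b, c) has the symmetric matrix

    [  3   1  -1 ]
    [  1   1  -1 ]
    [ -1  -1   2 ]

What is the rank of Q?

Applying the same elementary operations to the rows and columns of A produces a congruent diagonal matrix with entries 3, 2/3, 1.
Counting signs: 3 positive.
The rank is the number of nonzero pivots: 3.

3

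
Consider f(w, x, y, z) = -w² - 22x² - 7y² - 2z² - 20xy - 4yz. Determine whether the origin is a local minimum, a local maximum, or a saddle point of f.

The Hessian at the origin is H = [[-2, 0, 0, 0], [0, -44, -20, 0], [0, -20, -14, -4], [0, 0, -4, -4]].
Congruent diagonalization of H (simultaneous row and column reduction) yields pivots -2, -44, -54/11, -20/27.
So there are 4 negative pivots.
H is negative definite, so the origin is a strict local maximum.

local maximum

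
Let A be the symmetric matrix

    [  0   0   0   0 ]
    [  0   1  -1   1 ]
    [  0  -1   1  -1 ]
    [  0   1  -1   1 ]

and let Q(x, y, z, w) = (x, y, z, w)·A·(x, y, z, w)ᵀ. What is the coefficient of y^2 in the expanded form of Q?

The coefficient of y^2 is the diagonal entry A[2,2] = 1.

1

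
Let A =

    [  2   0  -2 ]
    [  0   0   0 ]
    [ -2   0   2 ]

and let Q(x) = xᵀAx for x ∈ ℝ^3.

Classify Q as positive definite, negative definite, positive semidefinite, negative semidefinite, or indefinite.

Symmetric row and column elimination reduces A to a congruent diagonal form with pivots 2, 0, 0.
Counting signs: 1 positive, 2 zero.
Hence Q is positive semidefinite.

positive semidefinite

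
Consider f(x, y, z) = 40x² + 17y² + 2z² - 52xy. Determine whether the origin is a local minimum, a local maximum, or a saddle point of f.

local minimum

The Hessian at the origin is H = [[80, -52, 0], [-52, 34, 0], [0, 0, 4]].
An LDLᵀ factorisation of H has diagonal entries 80, 1/5, 4.
Counting signs: 3 positive.
H is positive definite, so the origin is a strict local minimum.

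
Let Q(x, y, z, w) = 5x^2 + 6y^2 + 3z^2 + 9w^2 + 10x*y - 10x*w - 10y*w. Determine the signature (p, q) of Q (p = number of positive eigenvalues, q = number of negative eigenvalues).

The symmetric matrix is A = [[5, 5, 0, -5], [5, 6, 0, -5], [0, 0, 3, 0], [-5, -5, 0, 9]].
Applying the same elementary operations to the rows and columns of A produces a congruent diagonal matrix with entries 5, 1, 3, 4.
That gives 4 positive pivots.

(4, 0)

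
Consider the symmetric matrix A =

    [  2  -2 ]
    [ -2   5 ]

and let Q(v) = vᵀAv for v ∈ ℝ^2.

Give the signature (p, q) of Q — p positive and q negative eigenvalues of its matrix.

Row-reducing A symmetrically gives the diagonal entries 2, 3.
Counting signs: 2 positive.

(2, 0)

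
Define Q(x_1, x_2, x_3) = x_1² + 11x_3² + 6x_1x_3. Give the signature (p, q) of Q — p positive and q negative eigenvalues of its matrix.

Write A = [[1, 0, 3], [0, 0, 0], [3, 0, 11]].
Symmetric row and column elimination reduces A to a congruent diagonal form with pivots 1, 0, 2.
So there are 2 positive, 1 zero pivots.

(2, 0)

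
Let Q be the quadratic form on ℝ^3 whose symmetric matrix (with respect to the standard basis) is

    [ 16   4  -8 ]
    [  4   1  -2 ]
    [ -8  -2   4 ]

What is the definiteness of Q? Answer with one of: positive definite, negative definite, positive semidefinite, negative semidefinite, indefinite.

positive semidefinite

Congruent diagonalization of A (simultaneous row and column reduction) yields pivots 16, 0, 0.
That gives 1 positive, 2 zero pivots.
Hence Q is positive semidefinite.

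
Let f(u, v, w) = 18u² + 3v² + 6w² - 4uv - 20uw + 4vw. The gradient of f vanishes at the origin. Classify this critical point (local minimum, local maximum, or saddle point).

The Hessian at the origin is H = [[36, -4, -20], [-4, 6, 4], [-20, 4, 12]].
Row-reducing H symmetrically gives the diagonal entries 36, 50/9, 8/25.
Counting signs: 3 positive.
H is positive definite, so the origin is a strict local minimum.

local minimum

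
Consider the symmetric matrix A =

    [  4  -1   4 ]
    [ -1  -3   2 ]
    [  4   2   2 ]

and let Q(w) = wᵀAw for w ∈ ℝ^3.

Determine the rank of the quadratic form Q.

3

Row-reducing A symmetrically gives the diagonal entries 4, -13/4, 10/13.
Counting signs: 2 positive, 1 negative.
The rank is the number of nonzero pivots: 3.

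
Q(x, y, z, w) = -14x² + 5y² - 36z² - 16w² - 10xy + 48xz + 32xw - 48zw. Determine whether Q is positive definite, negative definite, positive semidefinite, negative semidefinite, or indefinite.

The associated matrix is A = [[-14, -5, 24, 16], [-5, 5, 0, 0], [24, 0, -36, -24], [16, 0, -24, -16]].
Row-reducing A symmetrically gives the diagonal entries -14, 95/14, -108/19, 0.
Counting signs: 1 positive, 2 negative, 1 zero.
Hence Q is indefinite.

indefinite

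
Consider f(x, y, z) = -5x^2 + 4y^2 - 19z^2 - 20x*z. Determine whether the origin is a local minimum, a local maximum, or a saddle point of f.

saddle point

The Hessian at the origin is H = [[-10, 0, -20], [0, 8, 0], [-20, 0, -38]].
Row-reducing H symmetrically gives the diagonal entries -10, 8, 2.
Counting signs: 2 positive, 1 negative.
H is indefinite, so the origin is a saddle point.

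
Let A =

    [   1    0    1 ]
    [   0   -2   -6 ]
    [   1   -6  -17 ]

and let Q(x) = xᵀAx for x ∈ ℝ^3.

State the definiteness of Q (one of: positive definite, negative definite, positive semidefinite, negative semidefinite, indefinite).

indefinite

Symmetric row and column elimination reduces A to a congruent diagonal form with pivots 1, -2, 0.
That gives 1 positive, 1 negative, 1 zero pivots.
Hence Q is indefinite.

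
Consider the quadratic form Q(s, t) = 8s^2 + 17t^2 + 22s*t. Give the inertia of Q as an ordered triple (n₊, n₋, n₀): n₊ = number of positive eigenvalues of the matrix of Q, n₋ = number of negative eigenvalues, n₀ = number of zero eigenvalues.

The associated matrix is A = [[8, 11], [11, 17]].
Symmetric row and column elimination reduces A to a congruent diagonal form with pivots 8, 15/8.
Counting signs: 2 positive.

(2, 0, 0)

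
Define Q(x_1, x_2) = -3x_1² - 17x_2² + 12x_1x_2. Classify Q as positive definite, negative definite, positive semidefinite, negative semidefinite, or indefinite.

The symmetric matrix of Q is [[-3, 6], [6, -17]].
For the 2×2 matrix [[-3, 6], [6, -17]]: det = -3·-17 − (6)² = 15, trace = -20.
det > 0 so both eigenvalues share the sign of the trace; trace = -20 < 0 ⇒ both negative.

negative definite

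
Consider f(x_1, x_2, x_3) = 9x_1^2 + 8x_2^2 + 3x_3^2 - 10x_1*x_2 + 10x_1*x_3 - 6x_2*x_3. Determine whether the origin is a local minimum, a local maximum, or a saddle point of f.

The Hessian at the origin is H = [[18, -10, 10], [-10, 16, -6], [10, -6, 6]].
Applying the same elementary operations to the rows and columns of H produces a congruent diagonal matrix with entries 18, 94/9, 20/47.
Counting signs: 3 positive.
H is positive definite, so the origin is a strict local minimum.

local minimum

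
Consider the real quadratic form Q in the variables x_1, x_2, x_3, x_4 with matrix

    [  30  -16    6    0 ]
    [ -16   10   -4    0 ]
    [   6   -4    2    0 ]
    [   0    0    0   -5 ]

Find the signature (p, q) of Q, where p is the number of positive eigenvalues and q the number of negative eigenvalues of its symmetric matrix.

Applying the same elementary operations to the rows and columns of A produces a congruent diagonal matrix with entries 30, 22/15, 4/11, -5.
That gives 3 positive, 1 negative pivots.

(3, 1)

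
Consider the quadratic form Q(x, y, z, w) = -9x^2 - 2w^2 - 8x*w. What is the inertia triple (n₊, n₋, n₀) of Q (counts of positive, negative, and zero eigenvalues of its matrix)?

The symmetric matrix is A = [[-9, 0, 0, -4], [0, 0, 0, 0], [0, 0, 0, 0], [-4, 0, 0, -2]].
Applying the same elementary operations to the rows and columns of A produces a congruent diagonal matrix with entries -9, 0, 0, -2/9.
Counting signs: 2 negative, 2 zero.

(0, 2, 2)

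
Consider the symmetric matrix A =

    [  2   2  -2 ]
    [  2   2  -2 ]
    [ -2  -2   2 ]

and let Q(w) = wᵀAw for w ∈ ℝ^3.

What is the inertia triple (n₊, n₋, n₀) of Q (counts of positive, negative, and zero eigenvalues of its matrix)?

(1, 0, 2)

Symmetric row and column elimination reduces A to a congruent diagonal form with pivots 2, 0, 0.
That gives 1 positive, 2 zero pivots.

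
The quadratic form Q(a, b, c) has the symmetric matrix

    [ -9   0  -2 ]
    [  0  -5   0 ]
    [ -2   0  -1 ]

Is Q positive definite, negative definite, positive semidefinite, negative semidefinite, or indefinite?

Leading principal minors: Δ_1 = -9, Δ_2 = 45, Δ_3 = -25.
The signs alternate starting with Δ_1 < 0, so by Sylvester's criterion Q is negative definite.

negative definite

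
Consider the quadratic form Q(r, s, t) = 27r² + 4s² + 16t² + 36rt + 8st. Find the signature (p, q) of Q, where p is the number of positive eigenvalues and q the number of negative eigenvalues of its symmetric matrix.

(2, 0)

Write A = [[27, 0, 18], [0, 4, 4], [18, 4, 16]].
Congruent diagonalization of A (simultaneous row and column reduction) yields pivots 27, 4, 0.
Counting signs: 2 positive, 1 zero.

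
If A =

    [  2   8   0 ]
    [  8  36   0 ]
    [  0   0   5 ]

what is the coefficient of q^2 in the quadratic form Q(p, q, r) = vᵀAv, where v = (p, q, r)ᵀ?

The coefficient of q^2 is the diagonal entry A[2,2] = 36.

36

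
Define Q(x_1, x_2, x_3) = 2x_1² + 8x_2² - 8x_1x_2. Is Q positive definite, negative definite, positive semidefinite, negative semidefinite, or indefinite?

positive semidefinite

The associated matrix is A = [[2, -4, 0], [-4, 8, 0], [0, 0, 0]].
Congruent diagonalization of A (simultaneous row and column reduction) yields pivots 2, 0, 0.
That gives 1 positive, 2 zero pivots.
Hence Q is positive semidefinite.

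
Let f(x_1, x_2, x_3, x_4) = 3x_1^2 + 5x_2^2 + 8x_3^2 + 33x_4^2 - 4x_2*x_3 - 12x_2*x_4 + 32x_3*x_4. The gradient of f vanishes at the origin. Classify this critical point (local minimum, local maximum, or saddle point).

The Hessian at the origin is H = [[6, 0, 0, 0], [0, 10, -4, -12], [0, -4, 16, 32], [0, -12, 32, 66]].
Symmetric row and column elimination reduces H to a congruent diagonal form with pivots 6, 10, 72/5, 2/9.
That gives 4 positive pivots.
H is positive definite, so the origin is a strict local minimum.

local minimum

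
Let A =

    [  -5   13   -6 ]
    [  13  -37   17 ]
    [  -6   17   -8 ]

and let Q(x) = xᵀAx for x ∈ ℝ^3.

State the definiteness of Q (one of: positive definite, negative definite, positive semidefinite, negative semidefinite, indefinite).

negative definite

Leading principal minors: Δ_1 = -5, Δ_2 = 16, Δ_3 = -3.
The signs alternate starting with Δ_1 < 0, so by Sylvester's criterion Q is negative definite.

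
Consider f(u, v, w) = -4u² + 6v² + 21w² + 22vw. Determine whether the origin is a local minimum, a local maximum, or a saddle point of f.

The Hessian at the origin is H = [[-8, 0, 0], [0, 12, 22], [0, 22, 42]].
An LDLᵀ factorisation of H has diagonal entries -8, 12, 5/3.
So there are 2 positive, 1 negative pivots.
H is indefinite, so the origin is a saddle point.

saddle point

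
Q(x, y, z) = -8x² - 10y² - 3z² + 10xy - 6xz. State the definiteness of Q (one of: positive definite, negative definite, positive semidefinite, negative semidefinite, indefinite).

negative definite

The associated matrix is A = [[-8, 5, -3], [5, -10, 0], [-3, 0, -3]].
Applying the same elementary operations to the rows and columns of A produces a congruent diagonal matrix with entries -8, -55/8, -15/11.
That gives 3 negative pivots.
Hence Q is negative definite.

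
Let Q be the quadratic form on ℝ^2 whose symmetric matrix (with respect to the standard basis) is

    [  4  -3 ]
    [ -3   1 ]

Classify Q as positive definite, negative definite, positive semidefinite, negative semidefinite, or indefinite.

indefinite

Congruent diagonalization of A (simultaneous row and column reduction) yields pivots 4, -5/4.
Counting signs: 1 positive, 1 negative.
Hence Q is indefinite.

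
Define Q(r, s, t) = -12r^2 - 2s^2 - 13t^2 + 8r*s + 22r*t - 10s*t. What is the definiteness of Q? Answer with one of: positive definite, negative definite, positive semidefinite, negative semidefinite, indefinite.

negative definite

The symmetric matrix of Q is A = [[-12, 4, 11], [4, -2, -5], [11, -5, -13]].
Leading principal minors: Δ_1 = -12, Δ_2 = 8, Δ_3 = -2.
The signs alternate starting with Δ_1 < 0, so by Sylvester's criterion Q is negative definite.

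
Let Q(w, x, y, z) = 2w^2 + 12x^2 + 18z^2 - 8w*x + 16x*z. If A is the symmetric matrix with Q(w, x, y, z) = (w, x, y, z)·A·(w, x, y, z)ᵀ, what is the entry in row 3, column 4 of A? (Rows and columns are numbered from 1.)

0

The coefficient of y·z in Q is 0. For a symmetric A this equals A[3,4] + A[4,3] = 2·A[3,4].
So A[3,4] = 0/2 = 0.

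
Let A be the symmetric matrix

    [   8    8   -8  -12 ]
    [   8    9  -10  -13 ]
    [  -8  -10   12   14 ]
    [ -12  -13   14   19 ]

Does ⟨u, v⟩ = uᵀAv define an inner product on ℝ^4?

Congruent diagonalization of A (simultaneous row and column reduction) yields pivots 8, 1, 0, 0.
So there are 2 positive, 2 zero pivots.
Hence Q is positive semidefinite.
⟨·,·⟩ is an inner product exactly when A is positive definite.

no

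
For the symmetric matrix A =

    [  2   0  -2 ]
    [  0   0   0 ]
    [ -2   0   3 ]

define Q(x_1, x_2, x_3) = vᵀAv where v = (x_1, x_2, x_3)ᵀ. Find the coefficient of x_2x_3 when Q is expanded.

0

The coefficient of x_2x_3 is A[2,3] + A[3,2] = 2·0 = 0.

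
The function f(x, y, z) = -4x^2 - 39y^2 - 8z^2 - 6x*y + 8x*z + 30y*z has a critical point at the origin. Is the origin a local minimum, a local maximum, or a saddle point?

local maximum

The Hessian at the origin is H = [[-8, -6, 8], [-6, -78, 30], [8, 30, -16]].
Applying the same elementary operations to the rows and columns of H produces a congruent diagonal matrix with entries -8, -147/2, -8/49.
So there are 3 negative pivots.
H is negative definite, so the origin is a strict local maximum.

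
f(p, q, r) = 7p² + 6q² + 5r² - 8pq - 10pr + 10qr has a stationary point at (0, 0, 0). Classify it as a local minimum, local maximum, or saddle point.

local minimum

The Hessian at the origin is H = [[14, -8, -10], [-8, 12, 10], [-10, 10, 10]].
Row-reducing H symmetrically gives the diagonal entries 14, 52/7, 5/13.
That gives 3 positive pivots.
H is positive definite, so the origin is a strict local minimum.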